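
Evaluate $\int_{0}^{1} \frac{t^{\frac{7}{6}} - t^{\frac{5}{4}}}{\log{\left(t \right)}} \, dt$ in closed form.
$\log{\left(\frac{26}{27} \right)}$

Introduce a parameter $a$ in the exponent: let $I(a) = \int_{0}^{1} \frac{- t^{\frac{5}{4}} + t^{a}}{\log{\left(t \right)}} \, dt$.

Since $\dfrac{\partial}{\partial a}\,t^{a} = t^{a} \ln t$, the $\ln t$ in the denominator cancels and
$$\frac{dI}{da} = \int_{0}^{1} t^{a} \, dt = \left[\frac{t^{a+1}}{a+1}\right]_0^1 = \frac{1}{a + 1}.$$

Integrating with respect to $a$ gives $I(a) = \log{\left(\frac{4 a}{9} + \frac{4}{9} \right)} + C$.

At $a = \frac{5}{4}$ the integrand is identically $0$, so $I(\frac{5}{4}) = 0$. The closed form gives $0$, hence $C = 0$.

Setting $a = \frac{7}{6}$:
$$I = \log{\left(\frac{26}{27} \right)}.$$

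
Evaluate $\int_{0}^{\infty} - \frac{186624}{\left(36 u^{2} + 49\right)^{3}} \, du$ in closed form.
$- \frac{5832 \pi}{16807}$

Begin with the known result
$$J(a) = \int_{0}^{\infty} - \frac{4}{a^{2} + u^{2}} \, du = - \frac{2 \pi}{a}.$$

Differentiating under the integral sign with respect to $a$,
$$\frac{dJ}{da} = \int_{0}^{\infty} \frac{8 a}{\left(a^{2} + u^{2}\right)^{2}} \, du = \frac{2 \pi}{a^{2}},$$
so $\int_{0}^{\infty} - \frac{4}{\left(a^{2} + u^{2}\right)^{2}} \, du = - \frac{\pi}{a^{3}}$.

Repeating — each differentiation of $1/(u^2+a^2)^j$ produces $-2ja/(u^2+a^2)^{j+1}$ — and dividing through by $-2ja$ at each step yields, after $2$ differentiations in total,
$$\int_{0}^{\infty} - \frac{4}{\left(a^{2} + u^{2}\right)^{3}} \, du = - \frac{3 \pi}{4 a^{5}}.$$

Setting $a = \frac{7}{6}$:
$$I = - \frac{5832 \pi}{16807}.$$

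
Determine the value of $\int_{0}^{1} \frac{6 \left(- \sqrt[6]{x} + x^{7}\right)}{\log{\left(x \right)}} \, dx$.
$- \log{\left(\frac{117649}{12230590464} \right)}$

Introduce a parameter $a$ in the exponent: let $I(a) = \int_{0}^{1} \frac{6 \left(x^{7} - x^{a}\right)}{\log{\left(x \right)}} \, dx$.

Since $\dfrac{\partial}{\partial a}\,x^{a} = x^{a} \ln x$, the $\ln x$ in the denominator cancels and
$$\frac{dI}{da} = \int_{0}^{1} -6 x^{a} \, dx = -6 \left[\frac{x^{a+1}}{a+1}\right]_0^1 = - \frac{6}{a + 1}.$$

Integrating with respect to $a$ gives $I(a) = - \log{\left(\frac{\left(a + 1\right)^{6}}{262144} \right)} + C$.

At $a = 7$ the integrand is identically $0$, so $I(7) = 0$. The closed form gives $0$, hence $C = 0$.

Setting $a = \frac{1}{6}$:
$$I = - \log{\left(\frac{117649}{12230590464} \right)}.$$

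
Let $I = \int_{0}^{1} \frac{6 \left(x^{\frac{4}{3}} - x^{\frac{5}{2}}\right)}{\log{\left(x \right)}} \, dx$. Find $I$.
$\log{\left(\frac{64}{729} \right)}$

Replace the exponent $\frac{4}{3}$ by a parameter $a$: let $I(a) = \int_{0}^{1} \frac{6 \left(- x^{\frac{5}{2}} + x^{a}\right)}{\log{\left(x \right)}} \, dx$.

Since $\dfrac{\partial}{\partial a}\,x^{a} = x^{a} \ln x$, the $\ln x$ in the denominator cancels and
$$\frac{dI}{da} = \int_{0}^{1} 6 x^{a} \, dx = 6 \left[\frac{x^{a+1}}{a+1}\right]_0^1 = \frac{6}{a + 1}.$$

Integrating with respect to $a$ gives $I(a) = \log{\left(\frac{64 \left(a + 1\right)^{6}}{117649} \right)} + C$.

At $a = \frac{5}{2}$ the integrand is identically $0$, so $I(\frac{5}{2}) = 0$. The closed form gives $0$, hence $C = 0$.

Setting $a = \frac{4}{3}$:
$$I = \log{\left(\frac{64}{729} \right)}.$$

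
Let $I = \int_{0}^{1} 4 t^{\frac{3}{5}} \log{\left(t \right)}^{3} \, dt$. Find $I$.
$- \frac{1875}{512}$

Consider the simpler parametrised integral
$$J(a) = \int_{0}^{1} 4 t^{a} \, dt = \frac{4}{a + 1}.$$

Differentiating under the integral sign brings down a factor of $\ln t$:
$$\frac{dJ}{da} = \int_{0}^{1} 4 t^{a} \log{\left(t \right)} \, dt = - \frac{4}{\left(a + 1\right)^{2}}.$$

Repeating $3$ times in total — each differentiation brings down another $\ln t$ — gives
$$\frac{d^{3}J}{da^{3}} = \int_{0}^{1} 4 t^{a} \log{\left(t \right)}^{3} \, dt = - \frac{24}{\left(a + 1\right)^{4}},$$
and the integrand here is exactly the target integrand, so $I = - \frac{24}{\left(a + 1\right)^{4}}$.

Setting $a = \frac{3}{5}$:
$$I = - \frac{1875}{512}.$$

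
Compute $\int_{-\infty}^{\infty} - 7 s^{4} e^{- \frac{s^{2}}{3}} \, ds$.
$- \frac{189 \sqrt{3} \sqrt{\pi}}{4}$

Begin with the known integral
$$J(a) = \int_{-\infty}^{\infty} - 7 e^{- a s^{2}} \, ds = - \frac{7 \sqrt{\pi}}{\sqrt{a}}.$$

Differentiating under the integral sign brings down a factor of $(-s^2)$:
$$\frac{dJ}{da} = \int_{-\infty}^{\infty} 7 s^{2} e^{- a s^{2}} \, ds = \frac{7 \sqrt{\pi}}{2 a^{\frac{3}{2}}}.$$

Repeating twice in total — each differentiation brings down another $(-s^2)$ — gives
$$\frac{d^{2}J}{da^{2}} = \int_{-\infty}^{\infty} - 7 s^{4} e^{- a s^{2}} \, ds = - \frac{21 \sqrt{\pi}}{4 a^{\frac{5}{2}}},$$
and the integrand here is exactly the target integrand, so $I = - \frac{21 \sqrt{\pi}}{4 a^{\frac{5}{2}}}$.

Setting $a = \frac{1}{3}$:
$$I = - \frac{189 \sqrt{3} \sqrt{\pi}}{4}.$$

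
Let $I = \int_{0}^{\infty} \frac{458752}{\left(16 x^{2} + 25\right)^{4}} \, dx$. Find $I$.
$\frac{3584 \pi}{15625}$

Start from the standard arctangent integral
$$J(a) = \int_{0}^{\infty} \frac{7}{a^{2} + x^{2}} \, dx = \frac{7 \pi}{2 a}.$$

Differentiating under the integral sign with respect to $a$,
$$\frac{dJ}{da} = \int_{0}^{\infty} - \frac{14 a}{\left(a^{2} + x^{2}\right)^{2}} \, dx = - \frac{7 \pi}{2 a^{2}},$$
so $\int_{0}^{\infty} \frac{7}{\left(a^{2} + x^{2}\right)^{2}} \, dx = \frac{7 \pi}{4 a^{3}}$.

Repeating — each differentiation of $1/(x^2+a^2)^j$ produces $-2ja/(x^2+a^2)^{j+1}$ — and dividing through by $-2ja$ at each step yields, after $3$ differentiations in total,
$$\int_{0}^{\infty} \frac{7}{\left(a^{2} + x^{2}\right)^{4}} \, dx = \frac{35 \pi}{32 a^{7}}.$$

Setting $a = \frac{5}{4}$:
$$I = \frac{3584 \pi}{15625}.$$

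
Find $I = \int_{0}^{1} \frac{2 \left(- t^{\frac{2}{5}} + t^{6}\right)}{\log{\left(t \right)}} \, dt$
$\log{\left(25 \right)}$

Replace the exponent $6$ by a parameter $a$: let $I(a) = \int_{0}^{1} \frac{2 \left(- t^{\frac{2}{5}} + t^{a}\right)}{\log{\left(t \right)}} \, dt$.

Since $\dfrac{\partial}{\partial a}\,t^{a} = t^{a} \ln t$, the $\ln t$ in the denominator cancels and
$$\frac{dI}{da} = \int_{0}^{1} 2 t^{a} \, dt = 2 \left[\frac{t^{a+1}}{a+1}\right]_0^1 = \frac{2}{a + 1}.$$

Integrating with respect to $a$ gives $I(a) = \log{\left(\frac{25 \left(a + 1\right)^{2}}{49} \right)} + C$.

At $a = \frac{2}{5}$ the integrand is identically $0$, so $I(\frac{2}{5}) = 0$. The closed form gives $0$, hence $C = 0$.

Setting $a = 6$:
$$I = \log{\left(25 \right)}.$$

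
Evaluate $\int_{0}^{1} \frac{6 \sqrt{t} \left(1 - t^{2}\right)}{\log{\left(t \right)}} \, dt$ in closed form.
$- \log{\left(\frac{117649}{729} \right)}$

Consider the one-parameter family: let $I(a) = \int_{0}^{1} \frac{6 \left(\sqrt{t} - t^{a}\right)}{\log{\left(t \right)}} \, dt$.

Since $\dfrac{\partial}{\partial a}\,t^{a} = t^{a} \ln t$, the $\ln t$ in the denominator cancels and
$$\frac{dI}{da} = \int_{0}^{1} -6 t^{a} \, dt = -6 \left[\frac{t^{a+1}}{a+1}\right]_0^1 = - \frac{6}{a + 1}.$$

Integrating with respect to $a$ gives $I(a) = - \log{\left(\frac{64 \left(a + 1\right)^{6}}{729} \right)} + C$.

At $a = \frac{1}{2}$ the integrand is identically $0$, so $I(\frac{1}{2}) = 0$. The closed form gives $0$, hence $C = 0$.

Setting $a = \frac{5}{2}$:
$$I = - \log{\left(\frac{117649}{729} \right)}.$$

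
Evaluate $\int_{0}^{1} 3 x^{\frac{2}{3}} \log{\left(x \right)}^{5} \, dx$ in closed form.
$- \frac{52488}{3125}$

Consider the simpler parametrised integral
$$J(a) = \int_{0}^{1} 3 x^{a} \, dx = \frac{3}{a + 1}.$$

Differentiating under the integral sign brings down a factor of $\ln x$:
$$\frac{dJ}{da} = \int_{0}^{1} 3 x^{a} \log{\left(x \right)} \, dx = - \frac{3}{\left(a + 1\right)^{2}}.$$

Repeating $5$ times in total — each differentiation brings down another $\ln x$ — gives
$$\frac{d^{5}J}{da^{5}} = \int_{0}^{1} 3 x^{a} \log{\left(x \right)}^{5} \, dx = - \frac{360}{\left(a + 1\right)^{6}},$$
and the integrand here is exactly the target integrand, so $I = - \frac{360}{\left(a + 1\right)^{6}}$.

Setting $a = \frac{2}{3}$:
$$I = - \frac{52488}{3125}.$$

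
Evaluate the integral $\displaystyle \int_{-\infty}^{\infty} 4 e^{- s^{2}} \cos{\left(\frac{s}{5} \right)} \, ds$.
$\frac{4 \sqrt{\pi}}{e^{\frac{1}{100}}}$

Let $b$ denote the cosine frequency and define $I(b) = \int_{-\infty}^{\infty} 4 e^{- s^{2}} \cos{\left(b s \right)} \, ds$.

Differentiating under the integral sign,
$$I'(b) = \int_{-\infty}^{\infty} - 4 s e^{- s^{2}} \sin{\left(b s \right)} \, ds.$$

Integrate $\int_{-\infty}^{\infty} s \sin(b s)\, e^{- s^{2}}\, ds$ by parts with $u = \sin(b s)$ and $dv = s\, e^{- s^{2}}\, ds$, giving $v = - \frac{e^{- s^{2}}}{2}$. The boundary term vanishes and
$$\int_{-\infty}^{\infty} s \sin(b s)\, e^{- s^{2}}\, ds = \frac{b}{2} \int_{-\infty}^{\infty} \cos(b s)\, e^{- s^{2}}\, ds,$$
so $I'(b) = - \frac{b}{2}\, I(b)$.

This is a separable first-order ODE; solving with the initial condition $I(0) = \int_{-\infty}^{\infty} 4 e^{- s^{2}}\,ds = 4 \sqrt{\pi}$ gives
$$I(b) = 4 \sqrt{\pi} e^{- \frac{b^{2}}{4}}.$$

Setting $b = \frac{1}{5}$:
$$I = \frac{4 \sqrt{\pi}}{e^{\frac{1}{100}}}.$$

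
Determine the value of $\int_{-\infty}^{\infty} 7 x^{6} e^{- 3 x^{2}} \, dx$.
$\frac{35 \sqrt{3} \sqrt{\pi}}{216}$

Consider the simpler parametrised integral
$$J(a) = \int_{-\infty}^{\infty} 7 e^{- a x^{2}} \, dx = \frac{7 \sqrt{\pi}}{\sqrt{a}}.$$

Differentiating under the integral sign brings down a factor of $(-x^2)$:
$$\frac{dJ}{da} = \int_{-\infty}^{\infty} - 7 x^{2} e^{- a x^{2}} \, dx = - \frac{7 \sqrt{\pi}}{2 a^{\frac{3}{2}}}.$$

Repeating $3$ times in total — each differentiation brings down another $(-x^2)$ — gives
$$\frac{d^{3}J}{da^{3}} = \int_{-\infty}^{\infty} - 7 x^{6} e^{- a x^{2}} \, dx = - \frac{105 \sqrt{\pi}}{8 a^{\frac{7}{2}}},$$
and the integrand here is $(-1)^{3}$ times the target integrand, so $I = (-1)^{3}\,\frac{d^{3}J}{da^{3}} = \frac{105 \sqrt{\pi}}{8 a^{\frac{7}{2}}}$.

Setting $a = 3$:
$$I = \frac{35 \sqrt{3} \sqrt{\pi}}{216}.$$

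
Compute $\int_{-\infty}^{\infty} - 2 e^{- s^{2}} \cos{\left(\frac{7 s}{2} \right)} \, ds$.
$- \frac{2 \sqrt{\pi}}{e^{\frac{49}{16}}}$

Let $b$ denote the cosine frequency and define $I(b) = \int_{-\infty}^{\infty} - 2 e^{- s^{2}} \cos{\left(b s \right)} \, ds$.

Differentiating under the integral sign,
$$I'(b) = \int_{-\infty}^{\infty} 2 s e^{- s^{2}} \sin{\left(b s \right)} \, ds.$$

Integrate $\int_{-\infty}^{\infty} s \sin(b s)\, e^{- s^{2}}\, ds$ by parts with $u = \sin(b s)$ and $dv = s\, e^{- s^{2}}\, ds$, giving $v = - \frac{e^{- s^{2}}}{2}$. The boundary term vanishes and
$$\int_{-\infty}^{\infty} s \sin(b s)\, e^{- s^{2}}\, ds = \frac{b}{2} \int_{-\infty}^{\infty} \cos(b s)\, e^{- s^{2}}\, ds,$$
so $I'(b) = - \frac{b}{2}\, I(b)$.

This is a separable first-order ODE; solving with the initial condition $I(0) = \int_{-\infty}^{\infty} - 2 e^{- s^{2}}\,ds = - 2 \sqrt{\pi}$ gives
$$I(b) = - 2 \sqrt{\pi} e^{- \frac{b^{2}}{4}}.$$

Setting $b = \frac{7}{2}$:
$$I = - \frac{2 \sqrt{\pi}}{e^{\frac{49}{16}}}.$$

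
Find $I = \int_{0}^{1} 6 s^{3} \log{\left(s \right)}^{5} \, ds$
$- \frac{45}{256}$

Start from the elementary integral
$$J(a) = \int_{0}^{1} 6 s^{a} \, ds = \frac{6}{a + 1}.$$

Differentiating under the integral sign brings down a factor of $\ln s$:
$$\frac{dJ}{da} = \int_{0}^{1} 6 s^{a} \log{\left(s \right)} \, ds = - \frac{6}{\left(a + 1\right)^{2}}.$$

Repeating $5$ times in total — each differentiation brings down another $\ln s$ — gives
$$\frac{d^{5}J}{da^{5}} = \int_{0}^{1} 6 s^{a} \log{\left(s \right)}^{5} \, ds = - \frac{720}{\left(a + 1\right)^{6}},$$
and the integrand here is exactly the target integrand, so $I = - \frac{720}{\left(a + 1\right)^{6}}$.

Setting $a = 3$:
$$I = - \frac{45}{256}.$$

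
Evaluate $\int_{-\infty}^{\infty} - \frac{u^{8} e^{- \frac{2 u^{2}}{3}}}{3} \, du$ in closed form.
$- \frac{2835 \sqrt{6} \sqrt{\pi}}{512}$

Start from the elementary integral
$$J(a) = \int_{-\infty}^{\infty} - \frac{e^{- a u^{2}}}{3} \, du = - \frac{\sqrt{\pi}}{3 \sqrt{a}}.$$

Differentiating under the integral sign brings down a factor of $(-u^2)$:
$$\frac{dJ}{da} = \int_{-\infty}^{\infty} \frac{u^{2} e^{- a u^{2}}}{3} \, du = \frac{\sqrt{\pi}}{6 a^{\frac{3}{2}}}.$$

Repeating $4$ times in total — each differentiation brings down another $(-u^2)$ — gives
$$\frac{d^{4}J}{da^{4}} = \int_{-\infty}^{\infty} - \frac{u^{8} e^{- a u^{2}}}{3} \, du = - \frac{35 \sqrt{\pi}}{16 a^{\frac{9}{2}}},$$
and the integrand here is exactly the target integrand, so $I = - \frac{35 \sqrt{\pi}}{16 a^{\frac{9}{2}}}$.

Setting $a = \frac{2}{3}$:
$$I = - \frac{2835 \sqrt{6} \sqrt{\pi}}{512}.$$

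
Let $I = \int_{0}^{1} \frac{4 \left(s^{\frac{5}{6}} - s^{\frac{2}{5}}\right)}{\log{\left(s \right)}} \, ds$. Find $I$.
$- \log{\left(\frac{3111696}{9150625} \right)}$

Introduce a parameter $a$ in the exponent: let $I(a) = \int_{0}^{1} \frac{4 \left(s^{\frac{5}{6}} - s^{a}\right)}{\log{\left(s \right)}} \, ds$.

Since $\dfrac{\partial}{\partial a}\,s^{a} = s^{a} \ln s$, the $\ln s$ in the denominator cancels and
$$\frac{dI}{da} = \int_{0}^{1} -4 s^{a} \, ds = -4 \left[\frac{s^{a+1}}{a+1}\right]_0^1 = - \frac{4}{a + 1}.$$

Integrating with respect to $a$ gives $I(a) = - \log{\left(\frac{1296 \left(a + 1\right)^{4}}{14641} \right)} + C$.

At $a = \frac{5}{6}$ the integrand is identically $0$, so $I(\frac{5}{6}) = 0$. The closed form gives $0$, hence $C = 0$.

Setting $a = \frac{2}{5}$:
$$I = - \log{\left(\frac{3111696}{9150625} \right)}.$$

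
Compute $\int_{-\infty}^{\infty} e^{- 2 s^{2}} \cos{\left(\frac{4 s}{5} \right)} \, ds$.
$\frac{\sqrt{2} \sqrt{\pi}}{2 e^{\frac{2}{25}}}$

Let $b$ denote the cosine frequency and define $I(b) = \int_{-\infty}^{\infty} e^{- 2 s^{2}} \cos{\left(b s \right)} \, ds$.

Differentiating under the integral sign,
$$I'(b) = \int_{-\infty}^{\infty} - s e^{- 2 s^{2}} \sin{\left(b s \right)} \, ds.$$

Integrate $\int_{-\infty}^{\infty} s \sin(b s)\, e^{- 2 s^{2}}\, ds$ by parts with $u = \sin(b s)$ and $dv = s\, e^{- 2 s^{2}}\, ds$, giving $v = - \frac{e^{- 2 s^{2}}}{4}$. The boundary term vanishes and
$$\int_{-\infty}^{\infty} s \sin(b s)\, e^{- 2 s^{2}}\, ds = \frac{b}{4} \int_{-\infty}^{\infty} \cos(b s)\, e^{- 2 s^{2}}\, ds,$$
so $I'(b) = - \frac{b}{4}\, I(b)$.

This is a separable first-order ODE; solving with the initial condition $I(0) = \int_{-\infty}^{\infty} e^{- 2 s^{2}}\,ds = \frac{\sqrt{2} \sqrt{\pi}}{2}$ gives
$$I(b) = \frac{\sqrt{2} \sqrt{\pi} e^{- \frac{b^{2}}{8}}}{2}.$$

Setting $b = \frac{4}{5}$:
$$I = \frac{\sqrt{2} \sqrt{\pi}}{2 e^{\frac{2}{25}}}.$$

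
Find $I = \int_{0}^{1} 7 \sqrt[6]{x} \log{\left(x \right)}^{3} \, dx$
$- \frac{7776}{343}$

Start from the elementary integral
$$J(a) = \int_{0}^{1} 7 x^{a} \, dx = \frac{7}{a + 1}.$$

Differentiating under the integral sign brings down a factor of $\ln x$:
$$\frac{dJ}{da} = \int_{0}^{1} 7 x^{a} \log{\left(x \right)} \, dx = - \frac{7}{\left(a + 1\right)^{2}}.$$

Repeating $3$ times in total — each differentiation brings down another $\ln x$ — gives
$$\frac{d^{3}J}{da^{3}} = \int_{0}^{1} 7 x^{a} \log{\left(x \right)}^{3} \, dx = - \frac{42}{\left(a + 1\right)^{4}},$$
and the integrand here is exactly the target integrand, so $I = - \frac{42}{\left(a + 1\right)^{4}}$.

Setting $a = \frac{1}{6}$:
$$I = - \frac{7776}{343}.$$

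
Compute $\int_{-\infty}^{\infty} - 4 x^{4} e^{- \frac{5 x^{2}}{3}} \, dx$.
$- \frac{27 \sqrt{15} \sqrt{\pi}}{125}$

Consider the simpler parametrised integral
$$J(a) = \int_{-\infty}^{\infty} - 4 e^{- a x^{2}} \, dx = - \frac{4 \sqrt{\pi}}{\sqrt{a}}.$$

Differentiating under the integral sign brings down a factor of $(-x^2)$:
$$\frac{dJ}{da} = \int_{-\infty}^{\infty} 4 x^{2} e^{- a x^{2}} \, dx = \frac{2 \sqrt{\pi}}{a^{\frac{3}{2}}}.$$

Repeating twice in total — each differentiation brings down another $(-x^2)$ — gives
$$\frac{d^{2}J}{da^{2}} = \int_{-\infty}^{\infty} - 4 x^{4} e^{- a x^{2}} \, dx = - \frac{3 \sqrt{\pi}}{a^{\frac{5}{2}}},$$
and the integrand here is exactly the target integrand, so $I = - \frac{3 \sqrt{\pi}}{a^{\frac{5}{2}}}$.

Setting $a = \frac{5}{3}$:
$$I = - \frac{27 \sqrt{15} \sqrt{\pi}}{125}.$$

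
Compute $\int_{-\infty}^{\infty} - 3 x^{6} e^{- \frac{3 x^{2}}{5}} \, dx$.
$- \frac{625 \sqrt{15} \sqrt{\pi}}{72}$

Begin with the known integral
$$J(a) = \int_{-\infty}^{\infty} - 3 e^{- a x^{2}} \, dx = - \frac{3 \sqrt{\pi}}{\sqrt{a}}.$$

Differentiating under the integral sign brings down a factor of $(-x^2)$:
$$\frac{dJ}{da} = \int_{-\infty}^{\infty} 3 x^{2} e^{- a x^{2}} \, dx = \frac{3 \sqrt{\pi}}{2 a^{\frac{3}{2}}}.$$

Repeating $3$ times in total — each differentiation brings down another $(-x^2)$ — gives
$$\frac{d^{3}J}{da^{3}} = \int_{-\infty}^{\infty} 3 x^{6} e^{- a x^{2}} \, dx = \frac{45 \sqrt{\pi}}{8 a^{\frac{7}{2}}},$$
and the integrand here is $(-1)^{3}$ times the target integrand, so $I = (-1)^{3}\,\frac{d^{3}J}{da^{3}} = - \frac{45 \sqrt{\pi}}{8 a^{\frac{7}{2}}}$.

Setting $a = \frac{3}{5}$:
$$I = - \frac{625 \sqrt{15} \sqrt{\pi}}{72}.$$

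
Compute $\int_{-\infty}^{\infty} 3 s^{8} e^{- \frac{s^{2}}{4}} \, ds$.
$10080 \sqrt{\pi}$

Consider the simpler parametrised integral
$$J(a) = \int_{-\infty}^{\infty} 3 e^{- a s^{2}} \, ds = \frac{3 \sqrt{\pi}}{\sqrt{a}}.$$

Differentiating under the integral sign brings down a factor of $(-s^2)$:
$$\frac{dJ}{da} = \int_{-\infty}^{\infty} - 3 s^{2} e^{- a s^{2}} \, ds = - \frac{3 \sqrt{\pi}}{2 a^{\frac{3}{2}}}.$$

Repeating $4$ times in total — each differentiation brings down another $(-s^2)$ — gives
$$\frac{d^{4}J}{da^{4}} = \int_{-\infty}^{\infty} 3 s^{8} e^{- a s^{2}} \, ds = \frac{315 \sqrt{\pi}}{16 a^{\frac{9}{2}}},$$
and the integrand here is exactly the target integrand, so $I = \frac{315 \sqrt{\pi}}{16 a^{\frac{9}{2}}}$.

Setting $a = \frac{1}{4}$:
$$I = 10080 \sqrt{\pi}.$$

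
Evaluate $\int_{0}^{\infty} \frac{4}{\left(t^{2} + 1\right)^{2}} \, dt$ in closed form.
$\pi$

Begin with the known result
$$J(a) = \int_{0}^{\infty} \frac{4}{a^{2} + t^{2}} \, dt = \frac{2 \pi}{a}.$$

Differentiating under the integral sign with respect to $a$,
$$\frac{dJ}{da} = \int_{0}^{\infty} - \frac{8 a}{\left(a^{2} + t^{2}\right)^{2}} \, dt = - \frac{2 \pi}{a^{2}},$$
so $\int_{0}^{\infty} \frac{4}{\left(a^{2} + t^{2}\right)^{2}} \, dt = \frac{\pi}{a^{3}}$.

Setting $a = 1$:
$$I = \pi.$$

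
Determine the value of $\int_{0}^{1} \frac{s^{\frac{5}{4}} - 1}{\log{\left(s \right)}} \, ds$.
$\log{\left(\frac{9}{4} \right)}$

Replace the exponent $\frac{5}{4}$ by a parameter $a$: let $I(a) = \int_{0}^{1} \frac{s^{a} - 1}{\log{\left(s \right)}} \, ds$.

Since $\dfrac{\partial}{\partial a}\,s^{a} = s^{a} \ln s$, the $\ln s$ in the denominator cancels and
$$\frac{dI}{da} = \int_{0}^{1} s^{a} \, ds = \left[\frac{s^{a+1}}{a+1}\right]_0^1 = \frac{1}{a + 1}.$$

Integrating with respect to $a$ gives $I(a) = \log{\left(a + 1 \right)} + C$.

At $a = 0$ the integrand is identically $0$, so $I(0) = 0$. The closed form gives $0$, hence $C = 0$.

Setting $a = \frac{5}{4}$:
$$I = \log{\left(\frac{9}{4} \right)}.$$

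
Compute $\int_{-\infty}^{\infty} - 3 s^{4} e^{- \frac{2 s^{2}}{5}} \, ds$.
$- \frac{225 \sqrt{10} \sqrt{\pi}}{32}$

Consider the simpler parametrised integral
$$J(a) = \int_{-\infty}^{\infty} - 3 e^{- a s^{2}} \, ds = - \frac{3 \sqrt{\pi}}{\sqrt{a}}.$$

Differentiating under the integral sign brings down a factor of $(-s^2)$:
$$\frac{dJ}{da} = \int_{-\infty}^{\infty} 3 s^{2} e^{- a s^{2}} \, ds = \frac{3 \sqrt{\pi}}{2 a^{\frac{3}{2}}}.$$

Repeating twice in total — each differentiation brings down another $(-s^2)$ — gives
$$\frac{d^{2}J}{da^{2}} = \int_{-\infty}^{\infty} - 3 s^{4} e^{- a s^{2}} \, ds = - \frac{9 \sqrt{\pi}}{4 a^{\frac{5}{2}}},$$
and the integrand here is exactly the target integrand, so $I = - \frac{9 \sqrt{\pi}}{4 a^{\frac{5}{2}}}$.

Setting $a = \frac{2}{5}$:
$$I = - \frac{225 \sqrt{10} \sqrt{\pi}}{32}.$$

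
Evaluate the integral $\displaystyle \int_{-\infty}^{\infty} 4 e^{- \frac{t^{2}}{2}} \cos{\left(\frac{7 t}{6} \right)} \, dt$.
$\frac{4 \sqrt{2} \sqrt{\pi}}{e^{\frac{49}{72}}}$

Treat the cosine frequency as a parameter and define $I(b) = \int_{-\infty}^{\infty} 4 e^{- \frac{t^{2}}{2}} \cos{\left(b t \right)} \, dt$.

Differentiating under the integral sign,
$$I'(b) = \int_{-\infty}^{\infty} - 4 t e^{- \frac{t^{2}}{2}} \sin{\left(b t \right)} \, dt.$$

Integrate $\int_{-\infty}^{\infty} t \sin(b t)\, e^{- \frac{t^{2}}{2}}\, dt$ by parts with $u = \sin(b t)$ and $dv = t\, e^{- \frac{t^{2}}{2}}\, dt$, giving $v = - e^{- \frac{t^{2}}{2}}$. The boundary term vanishes and
$$\int_{-\infty}^{\infty} t \sin(b t)\, e^{- \frac{t^{2}}{2}}\, dt = b \int_{-\infty}^{\infty} \cos(b t)\, e^{- \frac{t^{2}}{2}}\, dt,$$
so $I'(b) = - b\, I(b)$.

This is a separable first-order ODE; solving with the initial condition $I(0) = \int_{-\infty}^{\infty} 4 e^{- \frac{t^{2}}{2}}\,dt = 4 \sqrt{2} \sqrt{\pi}$ gives
$$I(b) = 4 \sqrt{2} \sqrt{\pi} e^{- \frac{b^{2}}{2}}.$$

Setting $b = \frac{7}{6}$:
$$I = \frac{4 \sqrt{2} \sqrt{\pi}}{e^{\frac{49}{72}}}.$$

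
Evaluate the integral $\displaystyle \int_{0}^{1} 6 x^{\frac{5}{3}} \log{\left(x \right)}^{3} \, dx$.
$- \frac{729}{1024}$

Start from the elementary integral
$$J(a) = \int_{0}^{1} 6 x^{a} \, dx = \frac{6}{a + 1}.$$

Differentiating under the integral sign brings down a factor of $\ln x$:
$$\frac{dJ}{da} = \int_{0}^{1} 6 x^{a} \log{\left(x \right)} \, dx = - \frac{6}{\left(a + 1\right)^{2}}.$$

Repeating $3$ times in total — each differentiation brings down another $\ln x$ — gives
$$\frac{d^{3}J}{da^{3}} = \int_{0}^{1} 6 x^{a} \log{\left(x \right)}^{3} \, dx = - \frac{36}{\left(a + 1\right)^{4}},$$
and the integrand here is exactly the target integrand, so $I = - \frac{36}{\left(a + 1\right)^{4}}$.

Setting $a = \frac{5}{3}$:
$$I = - \frac{729}{1024}.$$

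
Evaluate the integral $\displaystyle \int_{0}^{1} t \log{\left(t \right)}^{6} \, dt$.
$\frac{45}{8}$

Begin with the known integral
$$J(a) = \int_{0}^{1} t^{a} \, dt = \frac{1}{a + 1}.$$

Differentiating under the integral sign brings down a factor of $\ln t$:
$$\frac{dJ}{da} = \int_{0}^{1} t^{a} \log{\left(t \right)} \, dt = - \frac{1}{\left(a + 1\right)^{2}}.$$

Repeating $6$ times in total — each differentiation brings down another $\ln t$ — gives
$$\frac{d^{6}J}{da^{6}} = \int_{0}^{1} t^{a} \log{\left(t \right)}^{6} \, dt = \frac{720}{\left(a + 1\right)^{7}},$$
and the integrand here is exactly the target integrand, so $I = \frac{720}{\left(a + 1\right)^{7}}$.

Setting $a = 1$:
$$I = \frac{45}{8}.$$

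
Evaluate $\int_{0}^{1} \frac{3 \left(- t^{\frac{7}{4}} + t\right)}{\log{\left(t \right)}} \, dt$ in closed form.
$\log{\left(\frac{512}{1331} \right)}$

Introduce a parameter $a$ in the exponent: let $I(a) = \int_{0}^{1} \frac{3 \left(- t^{\frac{7}{4}} + t^{a}\right)}{\log{\left(t \right)}} \, dt$.

Since $\dfrac{\partial}{\partial a}\,t^{a} = t^{a} \ln t$, the $\ln t$ in the denominator cancels and
$$\frac{dI}{da} = \int_{0}^{1} 3 t^{a} \, dt = 3 \left[\frac{t^{a+1}}{a+1}\right]_0^1 = \frac{3}{a + 1}.$$

Integrating with respect to $a$ gives $I(a) = \log{\left(\frac{64 \left(a + 1\right)^{3}}{1331} \right)} + C$.

At $a = \frac{7}{4}$ the integrand is identically $0$, so $I(\frac{7}{4}) = 0$. The closed form gives $0$, hence $C = 0$.

Setting $a = 1$:
$$I = \log{\left(\frac{512}{1331} \right)}.$$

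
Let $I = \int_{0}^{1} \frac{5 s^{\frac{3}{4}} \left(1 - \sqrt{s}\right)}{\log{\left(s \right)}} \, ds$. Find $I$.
$\log{\left(\frac{16807}{59049} \right)}$

Replace the exponent $\frac{3}{4}$ by a parameter $a$: let $I(a) = \int_{0}^{1} \frac{5 \left(- s^{\frac{5}{4}} + s^{a}\right)}{\log{\left(s \right)}} \, ds$.

Since $\dfrac{\partial}{\partial a}\,s^{a} = s^{a} \ln s$, the $\ln s$ in the denominator cancels and
$$\frac{dI}{da} = \int_{0}^{1} 5 s^{a} \, ds = 5 \left[\frac{s^{a+1}}{a+1}\right]_0^1 = \frac{5}{a + 1}.$$

Integrating with respect to $a$ gives $I(a) = \log{\left(\frac{1024 \left(a + 1\right)^{5}}{59049} \right)} + C$.

At $a = \frac{5}{4}$ the integrand is identically $0$, so $I(\frac{5}{4}) = 0$. The closed form gives $0$, hence $C = 0$.

Setting $a = \frac{3}{4}$:
$$I = \log{\left(\frac{16807}{59049} \right)}.$$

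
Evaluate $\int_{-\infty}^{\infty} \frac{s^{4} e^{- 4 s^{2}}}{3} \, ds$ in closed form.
$\frac{\sqrt{\pi}}{128}$

Begin with the known integral
$$J(a) = \int_{-\infty}^{\infty} \frac{e^{- a s^{2}}}{3} \, ds = \frac{\sqrt{\pi}}{3 \sqrt{a}}.$$

Differentiating under the integral sign brings down a factor of $(-s^2)$:
$$\frac{dJ}{da} = \int_{-\infty}^{\infty} - \frac{s^{2} e^{- a s^{2}}}{3} \, ds = - \frac{\sqrt{\pi}}{6 a^{\frac{3}{2}}}.$$

Repeating twice in total — each differentiation brings down another $(-s^2)$ — gives
$$\frac{d^{2}J}{da^{2}} = \int_{-\infty}^{\infty} \frac{s^{4} e^{- a s^{2}}}{3} \, ds = \frac{\sqrt{\pi}}{4 a^{\frac{5}{2}}},$$
and the integrand here is exactly the target integrand, so $I = \frac{\sqrt{\pi}}{4 a^{\frac{5}{2}}}$.

Setting $a = 4$:
$$I = \frac{\sqrt{\pi}}{128}.$$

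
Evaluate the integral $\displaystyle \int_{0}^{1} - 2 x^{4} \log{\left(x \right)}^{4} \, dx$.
$- \frac{48}{3125}$

Begin with the known integral
$$J(a) = \int_{0}^{1} - 2 x^{a} \, dx = - \frac{2}{a + 1}.$$

Differentiating under the integral sign brings down a factor of $\ln x$:
$$\frac{dJ}{da} = \int_{0}^{1} - 2 x^{a} \log{\left(x \right)} \, dx = \frac{2}{\left(a + 1\right)^{2}}.$$

Repeating $4$ times in total — each differentiation brings down another $\ln x$ — gives
$$\frac{d^{4}J}{da^{4}} = \int_{0}^{1} - 2 x^{a} \log{\left(x \right)}^{4} \, dx = - \frac{48}{\left(a + 1\right)^{5}},$$
and the integrand here is exactly the target integrand, so $I = - \frac{48}{\left(a + 1\right)^{5}}$.

Setting $a = 4$:
$$I = - \frac{48}{3125}.$$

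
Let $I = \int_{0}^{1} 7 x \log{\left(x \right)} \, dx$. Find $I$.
$- \frac{7}{4}$

Begin with the known integral
$$J(a) = \int_{0}^{1} 7 x^{a} \, dx = \frac{7}{a + 1}.$$

Differentiating under the integral sign brings down a factor of $\ln x$:
$$\frac{dJ}{da} = \int_{0}^{1} 7 x^{a} \log{\left(x \right)} \, dx = - \frac{7}{\left(a + 1\right)^{2}}.$$

The integral on the left is $I$, so $I = - \frac{7}{\left(a + 1\right)^{2}}$.

Setting $a = 1$:
$$I = - \frac{7}{4}.$$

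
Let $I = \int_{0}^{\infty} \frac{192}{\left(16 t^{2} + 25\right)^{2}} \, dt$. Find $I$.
$\frac{12 \pi}{125}$

Recall the elementary integral
$$J(a) = \int_{0}^{\infty} \frac{3}{4 \left(a^{2} + t^{2}\right)} \, dt = \frac{3 \pi}{8 a}.$$

Differentiating under the integral sign with respect to $a$,
$$\frac{dJ}{da} = \int_{0}^{\infty} - \frac{3 a}{2 \left(a^{2} + t^{2}\right)^{2}} \, dt = - \frac{3 \pi}{8 a^{2}},$$
so $\int_{0}^{\infty} \frac{3}{4 \left(a^{2} + t^{2}\right)^{2}} \, dt = \frac{3 \pi}{16 a^{3}}$.

Setting $a = \frac{5}{4}$:
$$I = \frac{12 \pi}{125}.$$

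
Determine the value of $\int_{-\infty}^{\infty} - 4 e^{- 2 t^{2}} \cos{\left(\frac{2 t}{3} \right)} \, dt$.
$- \frac{2 \sqrt{2} \sqrt{\pi}}{e^{\frac{1}{18}}}$

Let $b$ denote the cosine frequency and define $I(b) = \int_{-\infty}^{\infty} - 4 e^{- 2 t^{2}} \cos{\left(b t \right)} \, dt$.

Differentiating under the integral sign,
$$I'(b) = \int_{-\infty}^{\infty} 4 t e^{- 2 t^{2}} \sin{\left(b t \right)} \, dt.$$

Integrate $\int_{-\infty}^{\infty} t \sin(b t)\, e^{- 2 t^{2}}\, dt$ by parts with $u = \sin(b t)$ and $dv = t\, e^{- 2 t^{2}}\, dt$, giving $v = - \frac{e^{- 2 t^{2}}}{4}$. The boundary term vanishes and
$$\int_{-\infty}^{\infty} t \sin(b t)\, e^{- 2 t^{2}}\, dt = \frac{b}{4} \int_{-\infty}^{\infty} \cos(b t)\, e^{- 2 t^{2}}\, dt,$$
so $I'(b) = - \frac{b}{4}\, I(b)$.

This is a separable first-order ODE; solving with the initial condition $I(0) = \int_{-\infty}^{\infty} - 4 e^{- 2 t^{2}}\,dt = - 2 \sqrt{2} \sqrt{\pi}$ gives
$$I(b) = - 2 \sqrt{2} \sqrt{\pi} e^{- \frac{b^{2}}{8}}.$$

Setting $b = \frac{2}{3}$:
$$I = - \frac{2 \sqrt{2} \sqrt{\pi}}{e^{\frac{1}{18}}}.$$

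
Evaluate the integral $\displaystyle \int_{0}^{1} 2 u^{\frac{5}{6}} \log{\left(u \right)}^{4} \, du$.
$\frac{373248}{161051}$

Begin with the known integral
$$J(a) = \int_{0}^{1} 2 u^{a} \, du = \frac{2}{a + 1}.$$

Differentiating under the integral sign brings down a factor of $\ln u$:
$$\frac{dJ}{da} = \int_{0}^{1} 2 u^{a} \log{\left(u \right)} \, du = - \frac{2}{\left(a + 1\right)^{2}}.$$

Repeating $4$ times in total — each differentiation brings down another $\ln u$ — gives
$$\frac{d^{4}J}{da^{4}} = \int_{0}^{1} 2 u^{a} \log{\left(u \right)}^{4} \, du = \frac{48}{\left(a + 1\right)^{5}},$$
and the integrand here is exactly the target integrand, so $I = \frac{48}{\left(a + 1\right)^{5}}$.

Setting $a = \frac{5}{6}$:
$$I = \frac{373248}{161051}.$$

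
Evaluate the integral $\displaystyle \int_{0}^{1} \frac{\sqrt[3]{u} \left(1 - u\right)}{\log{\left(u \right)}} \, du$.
$- \log{\left(\frac{7}{4} \right)}$

Consider the one-parameter family: let $I(a) = \int_{0}^{1} \frac{\sqrt[3]{u} - u^{a}}{\log{\left(u \right)}} \, du$.

Since $\dfrac{\partial}{\partial a}\,u^{a} = u^{a} \ln u$, the $\ln u$ in the denominator cancels and
$$\frac{dI}{da} = \int_{0}^{1} -1 u^{a} \, du = -1 \left[\frac{u^{a+1}}{a+1}\right]_0^1 = - \frac{1}{a + 1}.$$

Integrating with respect to $a$ gives $I(a) = - \log{\left(\frac{3 a}{4} + \frac{3}{4} \right)} + C$.

At $a = \frac{1}{3}$ the integrand is identically $0$, so $I(\frac{1}{3}) = 0$. The closed form gives $0$, hence $C = 0$.

Setting $a = \frac{4}{3}$:
$$I = - \log{\left(\frac{7}{4} \right)}.$$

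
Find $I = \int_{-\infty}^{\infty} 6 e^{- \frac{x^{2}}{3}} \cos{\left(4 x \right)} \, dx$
$\frac{6 \sqrt{3} \sqrt{\pi}}{e^{12}}$

Let $b$ denote the cosine frequency and define $I(b) = \int_{-\infty}^{\infty} 6 e^{- \frac{x^{2}}{3}} \cos{\left(b x \right)} \, dx$.

Differentiating under the integral sign,
$$I'(b) = \int_{-\infty}^{\infty} - 6 x e^{- \frac{x^{2}}{3}} \sin{\left(b x \right)} \, dx.$$

Integrate $\int_{-\infty}^{\infty} x \sin(b x)\, e^{- \frac{x^{2}}{3}}\, dx$ by parts with $u = \sin(b x)$ and $dv = x\, e^{- \frac{x^{2}}{3}}\, dx$, giving $v = - \frac{3 e^{- \frac{x^{2}}{3}}}{2}$. The boundary term vanishes and
$$\int_{-\infty}^{\infty} x \sin(b x)\, e^{- \frac{x^{2}}{3}}\, dx = \frac{3 b}{2} \int_{-\infty}^{\infty} \cos(b x)\, e^{- \frac{x^{2}}{3}}\, dx,$$
so $I'(b) = - \frac{3 b}{2}\, I(b)$.

This is a separable first-order ODE; solving with the initial condition $I(0) = \int_{-\infty}^{\infty} 6 e^{- \frac{x^{2}}{3}}\,dx = 6 \sqrt{3} \sqrt{\pi}$ gives
$$I(b) = 6 \sqrt{3} \sqrt{\pi} e^{- \frac{3 b^{2}}{4}}.$$

Setting $b = 4$:
$$I = \frac{6 \sqrt{3} \sqrt{\pi}}{e^{12}}.$$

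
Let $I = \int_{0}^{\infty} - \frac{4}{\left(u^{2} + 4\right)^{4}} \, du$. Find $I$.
$- \frac{5 \pi}{1024}$

Start from the standard arctangent integral
$$J(a) = \int_{0}^{\infty} - \frac{4}{a^{2} + u^{2}} \, du = - \frac{2 \pi}{a}.$$

Differentiating under the integral sign with respect to $a$,
$$\frac{dJ}{da} = \int_{0}^{\infty} \frac{8 a}{\left(a^{2} + u^{2}\right)^{2}} \, du = \frac{2 \pi}{a^{2}},$$
so $\int_{0}^{\infty} - \frac{4}{\left(a^{2} + u^{2}\right)^{2}} \, du = - \frac{\pi}{a^{3}}$.

Repeating — each differentiation of $1/(u^2+a^2)^j$ produces $-2ja/(u^2+a^2)^{j+1}$ — and dividing through by $-2ja$ at each step yields, after $3$ differentiations in total,
$$\int_{0}^{\infty} - \frac{4}{\left(a^{2} + u^{2}\right)^{4}} \, du = - \frac{5 \pi}{8 a^{7}}.$$

Setting $a = 2$:
$$I = - \frac{5 \pi}{1024}.$$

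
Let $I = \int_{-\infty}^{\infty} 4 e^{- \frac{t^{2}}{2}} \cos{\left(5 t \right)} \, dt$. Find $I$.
$\frac{4 \sqrt{2} \sqrt{\pi}}{e^{\frac{25}{2}}}$

Treat the cosine frequency as a parameter and define $I(b) = \int_{-\infty}^{\infty} 4 e^{- \frac{t^{2}}{2}} \cos{\left(b t \right)} \, dt$.

Differentiating under the integral sign,
$$I'(b) = \int_{-\infty}^{\infty} - 4 t e^{- \frac{t^{2}}{2}} \sin{\left(b t \right)} \, dt.$$

Integrate $\int_{-\infty}^{\infty} t \sin(b t)\, e^{- \frac{t^{2}}{2}}\, dt$ by parts with $u = \sin(b t)$ and $dv = t\, e^{- \frac{t^{2}}{2}}\, dt$, giving $v = - e^{- \frac{t^{2}}{2}}$. The boundary term vanishes and
$$\int_{-\infty}^{\infty} t \sin(b t)\, e^{- \frac{t^{2}}{2}}\, dt = b \int_{-\infty}^{\infty} \cos(b t)\, e^{- \frac{t^{2}}{2}}\, dt,$$
so $I'(b) = - b\, I(b)$.

This is a separable first-order ODE; solving with the initial condition $I(0) = \int_{-\infty}^{\infty} 4 e^{- \frac{t^{2}}{2}}\,dt = 4 \sqrt{2} \sqrt{\pi}$ gives
$$I(b) = 4 \sqrt{2} \sqrt{\pi} e^{- \frac{b^{2}}{2}}.$$

Setting $b = 5$:
$$I = \frac{4 \sqrt{2} \sqrt{\pi}}{e^{\frac{25}{2}}}.$$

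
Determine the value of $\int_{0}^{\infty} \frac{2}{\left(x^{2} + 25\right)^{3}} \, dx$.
$\frac{3 \pi}{25000}$

Recall the elementary integral
$$J(a) = \int_{0}^{\infty} \frac{2}{a^{2} + x^{2}} \, dx = \frac{\pi}{a}.$$

Differentiating under the integral sign with respect to $a$,
$$\frac{dJ}{da} = \int_{0}^{\infty} - \frac{4 a}{\left(a^{2} + x^{2}\right)^{2}} \, dx = - \frac{\pi}{a^{2}},$$
so $\int_{0}^{\infty} \frac{2}{\left(a^{2} + x^{2}\right)^{2}} \, dx = \frac{\pi}{2 a^{3}}$.

Repeating — each differentiation of $1/(x^2+a^2)^j$ produces $-2ja/(x^2+a^2)^{j+1}$ — and dividing through by $-2ja$ at each step yields, after $2$ differentiations in total,
$$\int_{0}^{\infty} \frac{2}{\left(a^{2} + x^{2}\right)^{3}} \, dx = \frac{3 \pi}{8 a^{5}}.$$

Setting $a = 5$:
$$I = \frac{3 \pi}{25000}.$$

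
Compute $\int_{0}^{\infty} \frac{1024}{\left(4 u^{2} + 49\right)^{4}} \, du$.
$\frac{80 \pi}{823543}$

Recall the elementary integral
$$J(a) = \int_{0}^{\infty} \frac{4}{a^{2} + u^{2}} \, du = \frac{2 \pi}{a}.$$

Differentiating under the integral sign with respect to $a$,
$$\frac{dJ}{da} = \int_{0}^{\infty} - \frac{8 a}{\left(a^{2} + u^{2}\right)^{2}} \, du = - \frac{2 \pi}{a^{2}},$$
so $\int_{0}^{\infty} \frac{4}{\left(a^{2} + u^{2}\right)^{2}} \, du = \frac{\pi}{a^{3}}$.

Repeating — each differentiation of $1/(u^2+a^2)^j$ produces $-2ja/(u^2+a^2)^{j+1}$ — and dividing through by $-2ja$ at each step yields, after $3$ differentiations in total,
$$\int_{0}^{\infty} \frac{4}{\left(a^{2} + u^{2}\right)^{4}} \, du = \frac{5 \pi}{8 a^{7}}.$$

Setting $a = \frac{7}{2}$:
$$I = \frac{80 \pi}{823543}.$$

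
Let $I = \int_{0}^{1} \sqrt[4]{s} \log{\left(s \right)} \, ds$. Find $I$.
$- \frac{16}{25}$

Begin with the known integral
$$J(a) = \int_{0}^{1} s^{a} \, ds = \frac{1}{a + 1}.$$

Differentiating under the integral sign brings down a factor of $\ln s$:
$$\frac{dJ}{da} = \int_{0}^{1} s^{a} \log{\left(s \right)} \, ds = - \frac{1}{\left(a + 1\right)^{2}}.$$

The integral on the left is $I$, so $I = - \frac{1}{\left(a + 1\right)^{2}}$.

Setting $a = \frac{1}{4}$:
$$I = - \frac{16}{25}.$$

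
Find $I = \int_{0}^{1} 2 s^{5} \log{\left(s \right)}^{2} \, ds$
$\frac{1}{54}$

Start from the elementary integral
$$J(a) = \int_{0}^{1} 2 s^{a} \, ds = \frac{2}{a + 1}.$$

Differentiating under the integral sign brings down a factor of $\ln s$:
$$\frac{dJ}{da} = \int_{0}^{1} 2 s^{a} \log{\left(s \right)} \, ds = - \frac{2}{\left(a + 1\right)^{2}}.$$

Repeating twice in total — each differentiation brings down another $\ln s$ — gives
$$\frac{d^{2}J}{da^{2}} = \int_{0}^{1} 2 s^{a} \log{\left(s \right)}^{2} \, ds = \frac{4}{\left(a + 1\right)^{3}},$$
and the integrand here is exactly the target integrand, so $I = \frac{4}{\left(a + 1\right)^{3}}$.

Setting $a = 5$:
$$I = \frac{1}{54}.$$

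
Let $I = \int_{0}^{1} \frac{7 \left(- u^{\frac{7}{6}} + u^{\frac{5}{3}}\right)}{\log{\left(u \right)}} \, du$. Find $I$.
$\log{\left(\frac{268435456}{62748517} \right)}$

Replace the exponent $\frac{5}{3}$ by a parameter $a$: let $I(a) = \int_{0}^{1} \frac{7 \left(- u^{\frac{7}{6}} + u^{a}\right)}{\log{\left(u \right)}} \, du$.

Since $\dfrac{\partial}{\partial a}\,u^{a} = u^{a} \ln u$, the $\ln u$ in the denominator cancels and
$$\frac{dI}{da} = \int_{0}^{1} 7 u^{a} \, du = 7 \left[\frac{u^{a+1}}{a+1}\right]_0^1 = \frac{7}{a + 1}.$$

Integrating with respect to $a$ gives $I(a) = \log{\left(\frac{279936 \left(a + 1\right)^{7}}{62748517} \right)} + C$.

At $a = \frac{7}{6}$ the integrand is identically $0$, so $I(\frac{7}{6}) = 0$. The closed form gives $0$, hence $C = 0$.

Setting $a = \frac{5}{3}$:
$$I = \log{\left(\frac{268435456}{62748517} \right)}.$$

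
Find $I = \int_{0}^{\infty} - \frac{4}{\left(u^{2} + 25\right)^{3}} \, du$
$- \frac{3 \pi}{12500}$

Start from the standard arctangent integral
$$J(a) = \int_{0}^{\infty} - \frac{4}{a^{2} + u^{2}} \, du = - \frac{2 \pi}{a}.$$

Differentiating under the integral sign with respect to $a$,
$$\frac{dJ}{da} = \int_{0}^{\infty} \frac{8 a}{\left(a^{2} + u^{2}\right)^{2}} \, du = \frac{2 \pi}{a^{2}},$$
so $\int_{0}^{\infty} - \frac{4}{\left(a^{2} + u^{2}\right)^{2}} \, du = - \frac{\pi}{a^{3}}$.

Repeating — each differentiation of $1/(u^2+a^2)^j$ produces $-2ja/(u^2+a^2)^{j+1}$ — and dividing through by $-2ja$ at each step yields, after $2$ differentiations in total,
$$\int_{0}^{\infty} - \frac{4}{\left(a^{2} + u^{2}\right)^{3}} \, du = - \frac{3 \pi}{4 a^{5}}.$$

Setting $a = 5$:
$$I = - \frac{3 \pi}{12500}.$$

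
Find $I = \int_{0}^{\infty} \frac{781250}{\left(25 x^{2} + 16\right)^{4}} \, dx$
$\frac{390625 \pi}{262144}$

Start from the standard arctangent integral
$$J(a) = \int_{0}^{\infty} \frac{2}{a^{2} + x^{2}} \, dx = \frac{\pi}{a}.$$

Differentiating under the integral sign with respect to $a$,
$$\frac{dJ}{da} = \int_{0}^{\infty} - \frac{4 a}{\left(a^{2} + x^{2}\right)^{2}} \, dx = - \frac{\pi}{a^{2}},$$
so $\int_{0}^{\infty} \frac{2}{\left(a^{2} + x^{2}\right)^{2}} \, dx = \frac{\pi}{2 a^{3}}$.

Repeating — each differentiation of $1/(x^2+a^2)^j$ produces $-2ja/(x^2+a^2)^{j+1}$ — and dividing through by $-2ja$ at each step yields, after $3$ differentiations in total,
$$\int_{0}^{\infty} \frac{2}{\left(a^{2} + x^{2}\right)^{4}} \, dx = \frac{5 \pi}{16 a^{7}}.$$

Setting $a = \frac{4}{5}$:
$$I = \frac{390625 \pi}{262144}.$$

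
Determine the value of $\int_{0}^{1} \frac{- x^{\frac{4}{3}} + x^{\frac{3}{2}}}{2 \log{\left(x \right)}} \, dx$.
$- \log{\left(14 \right)} + \frac{\log{\left(210 \right)}}{2}$

Replace the exponent $\frac{3}{2}$ by a parameter $a$: let $I(a) = \int_{0}^{1} \frac{- x^{\frac{4}{3}} + x^{a}}{2 \log{\left(x \right)}} \, dx$.

Since $\dfrac{\partial}{\partial a}\,x^{a} = x^{a} \ln x$, the $\ln x$ in the denominator cancels and
$$\frac{dI}{da} = \int_{0}^{1} \frac{1}{2} x^{a} \, dx = \frac{1}{2} \left[\frac{x^{a+1}}{a+1}\right]_0^1 = \frac{1}{2 \left(a + 1\right)}.$$

Integrating with respect to $a$ gives $I(a) = \log{\left(\frac{\sqrt{21} \sqrt{a + 1}}{7} \right)} + C$.

At $a = \frac{4}{3}$ the integrand is identically $0$, so $I(\frac{4}{3}) = 0$. The closed form gives $0$, hence $C = 0$.

Setting $a = \frac{3}{2}$:
$$I = - \log{\left(14 \right)} + \frac{\log{\left(210 \right)}}{2}.$$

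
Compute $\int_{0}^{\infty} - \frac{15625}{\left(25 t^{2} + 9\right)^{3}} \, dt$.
$- \frac{3125 \pi}{1296}$

Recall the elementary integral
$$J(a) = \int_{0}^{\infty} - \frac{1}{a^{2} + t^{2}} \, dt = - \frac{\pi}{2 a}.$$

Differentiating under the integral sign with respect to $a$,
$$\frac{dJ}{da} = \int_{0}^{\infty} \frac{2 a}{\left(a^{2} + t^{2}\right)^{2}} \, dt = \frac{\pi}{2 a^{2}},$$
so $\int_{0}^{\infty} - \frac{1}{\left(a^{2} + t^{2}\right)^{2}} \, dt = - \frac{\pi}{4 a^{3}}$.

Repeating — each differentiation of $1/(t^2+a^2)^j$ produces $-2ja/(t^2+a^2)^{j+1}$ — and dividing through by $-2ja$ at each step yields, after $2$ differentiations in total,
$$\int_{0}^{\infty} - \frac{1}{\left(a^{2} + t^{2}\right)^{3}} \, dt = - \frac{3 \pi}{16 a^{5}}.$$

Setting $a = \frac{3}{5}$:
$$I = - \frac{3125 \pi}{1296}.$$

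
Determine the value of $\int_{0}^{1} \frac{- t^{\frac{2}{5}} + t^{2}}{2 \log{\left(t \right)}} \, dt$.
$\log{\left(\frac{\sqrt{105}}{7} \right)}$

Introduce a parameter $a$ in the exponent: let $I(a) = \int_{0}^{1} \frac{t^{2} - t^{a}}{2 \log{\left(t \right)}} \, dt$.

Since $\dfrac{\partial}{\partial a}\,t^{a} = t^{a} \ln t$, the $\ln t$ in the denominator cancels and
$$\frac{dI}{da} = \int_{0}^{1} - \frac{1}{2} t^{a} \, dt = - \frac{1}{2} \left[\frac{t^{a+1}}{a+1}\right]_0^1 = - \frac{1}{2 a + 2}.$$

Integrating with respect to $a$ gives $I(a) = - \frac{\log{\left(a + 1 \right)}}{2} + \frac{\log{\left(3 \right)}}{2} + C$.

At $a = 2$ the integrand is identically $0$, so $I(2) = 0$. The closed form gives $0$, hence $C = 0$.

Setting $a = \frac{2}{5}$:
$$I = \log{\left(\frac{\sqrt{105}}{7} \right)}.$$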